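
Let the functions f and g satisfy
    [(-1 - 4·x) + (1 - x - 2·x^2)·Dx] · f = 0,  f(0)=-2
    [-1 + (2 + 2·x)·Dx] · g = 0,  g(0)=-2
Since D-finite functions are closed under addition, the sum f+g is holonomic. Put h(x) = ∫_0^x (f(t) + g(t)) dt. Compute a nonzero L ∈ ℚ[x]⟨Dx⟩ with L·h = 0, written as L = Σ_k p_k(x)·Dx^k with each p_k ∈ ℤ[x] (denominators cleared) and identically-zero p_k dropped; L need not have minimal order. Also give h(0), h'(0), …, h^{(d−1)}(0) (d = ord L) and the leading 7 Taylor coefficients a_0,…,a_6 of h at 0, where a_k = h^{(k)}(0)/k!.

f: a_k = -2, -2, -6, -10, -22, -42, -86, …
g: a_k = -2, -1, 1/4, -1/8, 5/64, -7/128, 21/512, …
Weyl lclm of L_f,L_g ⇒ L₀ (ord ≤ 2).
h=∫h₀ ⇒ L = L₀·Dx.
L = (-13 - 26·x - 40·x^2)·Dx + (25 + 69·x + 144·x^2 + 100·x^3)·Dx^2 + (-2 - 20·x + 6·x^2 + 64·x^3 + 40·x^4)·Dx^3  (order 3).
h: a_k = 0, -4, -3/2, -23/12, -81/32, -1403/320, -5383/768, …
ICs: h(0) = 0, h′(0) = -4, h′′(0) = -3.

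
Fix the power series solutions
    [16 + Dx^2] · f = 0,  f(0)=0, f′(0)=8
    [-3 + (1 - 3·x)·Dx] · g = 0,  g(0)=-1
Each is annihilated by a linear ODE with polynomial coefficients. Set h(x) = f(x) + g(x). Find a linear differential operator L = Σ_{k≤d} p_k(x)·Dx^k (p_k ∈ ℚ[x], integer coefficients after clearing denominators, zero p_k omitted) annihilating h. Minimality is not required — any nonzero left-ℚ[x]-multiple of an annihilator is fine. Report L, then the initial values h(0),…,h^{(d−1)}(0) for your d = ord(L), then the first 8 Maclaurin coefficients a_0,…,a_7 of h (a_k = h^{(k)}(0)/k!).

L = (-1680 + 2304·x - 3456·x^2) + (272 - 1584·x + 3456·x^2 - 3456·x^3)·Dx + (-105 + 144·x - 216·x^2)·Dx^2 + (17 - 99·x + 216·x^2 - 216·x^3)·Dx^3  (order 3).
h: a_k = -1, 5, -9, -145/3, -81, -3389/15, -729, -690953/315, …
ICs: h(0) = -1, h′(0) = 5, h′′(0) = -18.

f: a_k = 0, 8, 0, -64/3, 0, 256/15, 0, -2048/315, …
g: a_k = -1, -3, -9, -27, -81, -243, -729, -2187, …
h₀=f+g: left-lcm gives L₀, ord ≤ 3.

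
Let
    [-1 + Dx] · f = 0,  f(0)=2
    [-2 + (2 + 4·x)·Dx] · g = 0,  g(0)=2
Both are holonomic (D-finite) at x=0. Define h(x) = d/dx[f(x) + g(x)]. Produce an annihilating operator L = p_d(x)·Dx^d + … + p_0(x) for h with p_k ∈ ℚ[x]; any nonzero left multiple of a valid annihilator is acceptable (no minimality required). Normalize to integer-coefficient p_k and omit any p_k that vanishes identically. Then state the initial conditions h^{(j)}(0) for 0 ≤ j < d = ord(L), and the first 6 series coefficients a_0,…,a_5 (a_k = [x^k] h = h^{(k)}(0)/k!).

f: a_k = 2, 2, 1, 1/3, 1/12, 1/60, …
g: a_k = 2, 2, -1, 1, -5/4, 7/4, …
h₀=f+g: left-lcm gives L₀, ord ≤ 2.
Differentiate: ansatz ord ≤ ord L₀ ⇒ L.
L = (-2 - x) + (1 - 2·x - 2·x^2)·Dx + (1 + 3·x + 2·x^2)·Dx^2  (order 2).
h: a_k = 4, 0, 4, -14/3, 53/6, -236/15, …
ICs: h(0) = 4, h′(0) = 0.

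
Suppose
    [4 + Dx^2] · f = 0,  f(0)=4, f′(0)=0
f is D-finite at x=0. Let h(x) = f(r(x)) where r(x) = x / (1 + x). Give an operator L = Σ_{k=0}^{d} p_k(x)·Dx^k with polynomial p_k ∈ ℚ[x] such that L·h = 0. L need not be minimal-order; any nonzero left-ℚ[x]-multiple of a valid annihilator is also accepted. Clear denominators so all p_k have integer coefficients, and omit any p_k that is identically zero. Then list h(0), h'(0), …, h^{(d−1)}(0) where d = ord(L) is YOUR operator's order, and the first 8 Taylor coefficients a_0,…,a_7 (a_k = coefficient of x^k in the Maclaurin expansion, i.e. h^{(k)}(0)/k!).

f: a_k = 4, 0, -8, 0, 8/3, 0, -16/45, 0, …
f∘r: x↦r, Dx↦Dx/r' in L_f ⇒ L₀.
L = 4 + (2 + 6·x + 6·x^2 + 2·x^3)·Dx + (1 + 4·x + 6·x^2 + 4·x^3 + x^4)·Dx^2  (order 2).
h: a_k = 4, 0, -8, 16, -64/3, 64/3, -616/45, -16/5, …
ICs: h(0) = 4, h′(0) = 0.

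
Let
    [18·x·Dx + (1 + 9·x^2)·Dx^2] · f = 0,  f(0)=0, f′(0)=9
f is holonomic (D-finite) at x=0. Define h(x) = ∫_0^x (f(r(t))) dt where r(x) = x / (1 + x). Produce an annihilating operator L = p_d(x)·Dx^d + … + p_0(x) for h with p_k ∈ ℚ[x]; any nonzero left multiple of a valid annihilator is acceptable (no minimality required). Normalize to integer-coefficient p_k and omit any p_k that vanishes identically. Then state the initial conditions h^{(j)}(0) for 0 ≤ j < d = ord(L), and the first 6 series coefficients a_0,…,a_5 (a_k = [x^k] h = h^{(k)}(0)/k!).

L = (2 + 20·x)·Dx^2 + (1 + 2·x + 10·x^2)·Dx^3  (order 3).
h: a_k = 0, 0, 9/2, -3, -9/2, 72/5, …
ICs: h(0) = 0, h′(0) = 0, h′′(0) = 9.

f: a_k = 0, 9, 0, -27, 0, 729/5, …
Change of var in L_f (x↦r) gives L₀.
h=∫h₀ ⇒ L = L₀·Dx.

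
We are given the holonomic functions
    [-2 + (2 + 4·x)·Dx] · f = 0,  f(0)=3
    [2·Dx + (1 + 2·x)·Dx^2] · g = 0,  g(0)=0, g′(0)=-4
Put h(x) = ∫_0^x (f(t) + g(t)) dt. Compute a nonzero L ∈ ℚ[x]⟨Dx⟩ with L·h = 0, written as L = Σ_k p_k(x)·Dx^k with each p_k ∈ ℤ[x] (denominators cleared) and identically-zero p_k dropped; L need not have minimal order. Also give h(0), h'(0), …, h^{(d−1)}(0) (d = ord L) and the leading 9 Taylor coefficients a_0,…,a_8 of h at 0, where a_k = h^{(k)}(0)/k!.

f: a_k = 3, 3, -3/2, 3/2, -15/8, 21/8, -63/16, 99/16, -1287/128, …
g: a_k = 0, -4, 4, -16/3, 8, -64/5, 64/3, -256/7, 64, …
h₀=f+g: left-lcm gives L₀, ord ≤ 3.
∫: right-multiply L₀ by Dx.
L = 2·Dx^2 + (5 + 10·x)·Dx^3 + (1 + 4·x + 4·x^2)·Dx^4  (order 4).
h: a_k = 0, 3, -1/2, 5/6, -23/24, 49/40, -407/240, 835/336, -3403/896, …
ICs: h(0) = 0, h′(0) = 3, h′′(0) = -1, h′′′(0) = 5.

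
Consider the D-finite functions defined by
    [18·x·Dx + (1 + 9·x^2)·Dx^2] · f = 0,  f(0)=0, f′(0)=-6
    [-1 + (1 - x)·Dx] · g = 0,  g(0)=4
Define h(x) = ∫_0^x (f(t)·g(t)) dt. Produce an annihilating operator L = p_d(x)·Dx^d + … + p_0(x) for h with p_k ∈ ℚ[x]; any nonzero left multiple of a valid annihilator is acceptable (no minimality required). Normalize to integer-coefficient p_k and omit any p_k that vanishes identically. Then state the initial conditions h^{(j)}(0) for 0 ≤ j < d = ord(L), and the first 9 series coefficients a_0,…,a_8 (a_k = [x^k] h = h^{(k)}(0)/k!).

f: a_k = 0, -6, 0, 18, 0, -486/5, 0, 4374/7, 0, …
g: a_k = 4, 4, 4, 4, 4, 4, 4, 4, 4, …
L₀ := L_f ⊗_s L_g (sym. prod.), ord ≤ 2.
∫: right-multiply L₀ by Dx.
L = 18·x·Dx + (2 - 18·x + 36·x^2)·Dx^2 + (-1 + x - 9·x^2 + 9·x^3)·Dx^3  (order 3).
h: a_k = 0, 0, -12, -8, 12, 48/5, -284/5, -1704/35, 9444/35, …
ICs: h(0) = 0, h′(0) = 0, h′′(0) = -24.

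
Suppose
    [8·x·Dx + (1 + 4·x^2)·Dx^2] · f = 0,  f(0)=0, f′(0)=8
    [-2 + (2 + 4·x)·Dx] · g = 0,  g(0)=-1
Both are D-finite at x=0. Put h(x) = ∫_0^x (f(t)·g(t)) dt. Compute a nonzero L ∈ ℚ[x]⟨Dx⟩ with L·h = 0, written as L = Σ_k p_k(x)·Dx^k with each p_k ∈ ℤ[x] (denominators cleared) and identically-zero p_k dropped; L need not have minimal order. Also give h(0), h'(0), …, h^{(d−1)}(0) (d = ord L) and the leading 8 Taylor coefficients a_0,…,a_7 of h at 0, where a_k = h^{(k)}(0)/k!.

f: a_k = 0, 8, 0, -32/3, 0, 128/5, 0, -512/7, …
g: a_k = -1, -1, 1/2, -1/2, 5/8, -7/8, 21/16, -33/16, …
h₀=f·g: eliminate ⇒ L₀, order ≤ 2·1.
h=∫h₀ ⇒ L = L₀·Dx.
L = (3 - 8·x - 4·x^2)·Dx + (-2 + 4·x + 24·x^2 + 16·x^3)·Dx^2 + (1 + 4·x + 8·x^2 + 16·x^3 + 16·x^4)·Dx^3  (order 3).
h: a_k = 0, 0, -4, -8/3, 11/3, 4/3, -389/90, -409/105, …
ICs: h(0) = 0, h′(0) = 0, h′′(0) = -8.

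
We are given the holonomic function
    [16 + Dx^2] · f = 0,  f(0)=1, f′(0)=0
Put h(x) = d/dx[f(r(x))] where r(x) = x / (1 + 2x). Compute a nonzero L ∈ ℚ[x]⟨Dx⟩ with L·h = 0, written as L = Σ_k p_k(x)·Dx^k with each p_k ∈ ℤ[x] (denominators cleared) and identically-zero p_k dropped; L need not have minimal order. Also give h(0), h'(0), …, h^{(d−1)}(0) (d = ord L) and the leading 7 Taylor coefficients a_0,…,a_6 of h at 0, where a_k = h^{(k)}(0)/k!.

f: a_k = 1, 0, -8, 0, 32/3, 0, -256/45, …
h₀=f(r): pull back L_f along r ⇒ L₀.
Differentiate: ansatz ord ≤ ord L₀ ⇒ L.
L = (40 + 96·x + 96·x^2) + (12 + 72·x + 144·x^2 + 96·x^3)·Dx + (1 + 8·x + 24·x^2 + 32·x^3 + 16·x^4)·Dx^2  (order 2).
h: a_k = 0, -16, 96, -1024/3, 2560/3, -19712/15, -3584/5, …
ICs: h(0) = 0, h′(0) = -16.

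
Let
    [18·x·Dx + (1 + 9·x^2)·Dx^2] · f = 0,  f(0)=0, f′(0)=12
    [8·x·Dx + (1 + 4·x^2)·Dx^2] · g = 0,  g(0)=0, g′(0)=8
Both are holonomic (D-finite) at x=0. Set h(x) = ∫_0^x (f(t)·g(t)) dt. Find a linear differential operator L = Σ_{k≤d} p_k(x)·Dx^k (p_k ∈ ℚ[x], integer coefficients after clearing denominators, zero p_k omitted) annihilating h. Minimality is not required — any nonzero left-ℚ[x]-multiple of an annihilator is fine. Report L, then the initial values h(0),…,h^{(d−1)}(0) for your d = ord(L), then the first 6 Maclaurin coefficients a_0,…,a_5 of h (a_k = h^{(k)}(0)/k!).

f: a_k = 0, 12, 0, -36, 0, 972/5, …
g: a_k = 0, 8, 0, -32/3, 0, 128/5, …
L₀ := L_f ⊗_s L_g (sym. prod.), ord ≤ 4.
Integrate: L := L₀·Dx.
L = (-864·x - 18720·x^3 - 82944·x^5 + 134784·x^7 + 1119744·x^9)·Dx^2 + (-52 - 3036·x^2 - 33696·x^4 - 72576·x^6 + 471744·x^8 + 1679616·x^10)·Dx^3 + (-104·x - 2072·x^3 - 11232·x^5 + 13968·x^7 + 269568·x^9 + 559872·x^11)·Dx^4 + (-1 - 26·x^2 - 205·x^4 + 7380·x^8 + 33696·x^10 + 46656·x^12)·Dx^5  (order 5).
h: a_k = 0, 0, 0, 32, 0, -416/5, …
ICs: h(0) = 0, h′(0) = 0, h′′(0) = 0, h′′′(0) = 192, h′′′′(0) = 0.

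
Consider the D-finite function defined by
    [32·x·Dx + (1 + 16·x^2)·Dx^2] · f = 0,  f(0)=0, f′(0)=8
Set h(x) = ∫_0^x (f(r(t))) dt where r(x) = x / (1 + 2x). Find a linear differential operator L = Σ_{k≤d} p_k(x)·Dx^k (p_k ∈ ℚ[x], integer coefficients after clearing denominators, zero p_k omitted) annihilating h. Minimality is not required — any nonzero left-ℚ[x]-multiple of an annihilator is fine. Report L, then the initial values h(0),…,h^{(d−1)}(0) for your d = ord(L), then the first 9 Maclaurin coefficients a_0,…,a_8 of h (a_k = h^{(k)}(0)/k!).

L = (4 + 40·x)·Dx^2 + (1 + 4·x + 20·x^2)·Dx^3  (order 3).
h: a_k = 0, 0, 4, -16/3, -8/3, 192/5, -1216/15, -2816/21, 8896/7, …
ICs: h(0) = 0, h′(0) = 0, h′′(0) = 8.

f: a_k = 0, 8, 0, -128/3, 0, 2048/5, 0, -32768/7, 0, …
Change of var in L_f (x↦r) gives L₀.
Integrate: L := L₀·Dx.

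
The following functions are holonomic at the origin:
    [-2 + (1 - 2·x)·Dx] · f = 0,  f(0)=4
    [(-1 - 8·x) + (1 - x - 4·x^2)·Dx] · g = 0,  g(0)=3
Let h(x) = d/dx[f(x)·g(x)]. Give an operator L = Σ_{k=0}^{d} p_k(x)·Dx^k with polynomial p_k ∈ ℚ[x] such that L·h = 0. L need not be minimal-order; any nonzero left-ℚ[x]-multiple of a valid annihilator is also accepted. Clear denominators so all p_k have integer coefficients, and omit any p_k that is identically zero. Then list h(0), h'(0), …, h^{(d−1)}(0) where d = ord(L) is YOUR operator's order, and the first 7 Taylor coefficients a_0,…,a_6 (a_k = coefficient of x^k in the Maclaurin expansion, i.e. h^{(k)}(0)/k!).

L = (22 - 12·x - 120·x^2 - 256·x^3 + 768·x^4) + (-3 + 5·x + 42·x^2 - 88·x^3 - 80·x^4 + 192·x^5)·Dx  (order 1).
h: a_k = 36, 264, 1116, 4368, 14820, 48600, 150444, …
ICs: h(0) = 36.

f: a_k = 4, 8, 16, 32, 64, 128, 256, …
g: a_k = 3, 3, 15, 27, 87, 195, 543, …
h₀=f·g: eliminate ⇒ L₀, order ≤ 1·1.
h=h₀': d/dx-closure on L₀ ⇒ L.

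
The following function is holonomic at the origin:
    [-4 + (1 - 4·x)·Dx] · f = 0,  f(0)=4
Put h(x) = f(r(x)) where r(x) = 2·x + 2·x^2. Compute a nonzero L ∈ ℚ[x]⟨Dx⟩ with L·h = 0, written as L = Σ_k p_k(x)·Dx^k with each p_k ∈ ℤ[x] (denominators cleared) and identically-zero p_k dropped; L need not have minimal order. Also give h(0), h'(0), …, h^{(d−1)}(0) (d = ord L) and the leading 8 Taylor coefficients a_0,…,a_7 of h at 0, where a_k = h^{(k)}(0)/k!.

L = (8 + 16·x) + (-1 + 8·x + 8·x^2)·Dx  (order 1).
h: a_k = 4, 32, 288, 2560, 22784, 202752, 1804288, 16056320, …
ICs: h(0) = 4.

f: a_k = 4, 16, 64, 256, 1024, 4096, 16384, 65536, …
Change of var in L_f (x↦r) gives L₀.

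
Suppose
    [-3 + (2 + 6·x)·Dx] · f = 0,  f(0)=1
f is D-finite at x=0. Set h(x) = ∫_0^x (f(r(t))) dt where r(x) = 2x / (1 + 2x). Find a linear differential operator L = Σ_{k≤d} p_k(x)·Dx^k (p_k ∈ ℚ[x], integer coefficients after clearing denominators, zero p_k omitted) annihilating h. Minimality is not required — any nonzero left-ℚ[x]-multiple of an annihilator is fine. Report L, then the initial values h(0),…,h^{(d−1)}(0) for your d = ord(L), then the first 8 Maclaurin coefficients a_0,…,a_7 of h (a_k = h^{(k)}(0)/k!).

L = -3·Dx + (1 + 10·x + 16·x^2)·Dx^2  (order 2).
h: a_k = 0, 1, 3/2, -7/2, 87/8, -1677/40, 3023/16, -106305/112, …
ICs: h(0) = 0, h′(0) = 1.

f: a_k = 1, 3/2, -9/8, 27/16, -405/128, 1701/256, -15309/1024, 72171/2048, …
Substitute x→r, Dx→(1/r')Dx; clear ⇒ L₀.
Integrate: L := L₀·Dx.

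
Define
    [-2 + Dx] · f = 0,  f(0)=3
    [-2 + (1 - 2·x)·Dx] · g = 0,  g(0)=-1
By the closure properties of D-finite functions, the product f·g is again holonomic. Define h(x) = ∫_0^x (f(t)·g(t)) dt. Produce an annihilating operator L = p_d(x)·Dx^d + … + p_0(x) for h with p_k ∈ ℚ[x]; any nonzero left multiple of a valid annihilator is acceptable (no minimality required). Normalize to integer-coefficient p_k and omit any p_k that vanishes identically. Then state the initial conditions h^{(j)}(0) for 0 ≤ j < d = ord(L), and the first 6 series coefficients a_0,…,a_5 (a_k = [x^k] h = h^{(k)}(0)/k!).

L = (4 - 4·x)·Dx + (-1 + 2·x)·Dx^2  (order 2).
h: a_k = 0, -3, -6, -10, -16, -26, …
ICs: h(0) = 0, h′(0) = -3.

f: a_k = 3, 6, 6, 4, 2, 4/5, …
g: a_k = -1, -2, -4, -8, -16, -32, …
L₀ := L_f ⊗_s L_g (sym. prod.), ord ≤ 1.
h=∫₀ˣh₀: take L = L₀·Dx.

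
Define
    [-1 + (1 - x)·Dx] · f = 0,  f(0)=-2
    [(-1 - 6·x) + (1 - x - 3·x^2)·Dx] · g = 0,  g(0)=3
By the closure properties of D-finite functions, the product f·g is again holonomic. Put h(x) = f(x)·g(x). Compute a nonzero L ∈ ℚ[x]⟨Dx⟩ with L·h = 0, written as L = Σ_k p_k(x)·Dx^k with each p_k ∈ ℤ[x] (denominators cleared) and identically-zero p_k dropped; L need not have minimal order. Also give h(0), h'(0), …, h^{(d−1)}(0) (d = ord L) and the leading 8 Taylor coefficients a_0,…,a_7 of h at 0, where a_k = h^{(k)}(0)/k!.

L = (-2 - 4·x + 9·x^2) + (1 - 2·x - 2·x^2 + 3·x^3)·Dx  (order 1).
h: a_k = -6, -12, -36, -78, -192, -432, -1014, -2316, …
ICs: h(0) = -6.

f: a_k = -2, -2, -2, -2, -2, -2, -2, -2, …
g: a_k = 3, 3, 12, 21, 57, 120, 291, 651, …
f·g: L₀ = L_f ⊗_s L_g, ord ≤ 1·1.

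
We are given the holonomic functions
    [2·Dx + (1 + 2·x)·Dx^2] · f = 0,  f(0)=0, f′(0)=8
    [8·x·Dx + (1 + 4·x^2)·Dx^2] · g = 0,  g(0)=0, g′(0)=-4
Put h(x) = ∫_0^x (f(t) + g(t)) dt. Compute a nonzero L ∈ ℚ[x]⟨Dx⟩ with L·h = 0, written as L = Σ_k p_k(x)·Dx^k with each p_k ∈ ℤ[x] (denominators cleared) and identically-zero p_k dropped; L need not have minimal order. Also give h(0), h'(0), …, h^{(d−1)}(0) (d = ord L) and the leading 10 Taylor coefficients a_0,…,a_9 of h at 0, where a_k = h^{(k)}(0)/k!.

f: a_k = 0, 8, -8, 32/3, -16, 128/5, -128/3, 512/7, -128, 2048/9, …
g: a_k = 0, -4, 0, 16/3, 0, -64/5, 0, 256/7, 0, -1024/9, …
Sum ⇒ L₀ = lclm(L_f,L_g) in ℚ(x)⟨Dx⟩.
Integrate: L := L₀·Dx.
L = (-8 - 48·x + 96·x^2 + 64·x^3)·Dx^2 + (-8 - 16·x + 192·x^3 + 128·x^4)·Dx^3 + (-1 + 2·x + 8·x^2 + 16·x^3 + 48·x^4 + 32·x^5)·Dx^4  (order 4).
h: a_k = 0, 0, 2, -8/3, 4, -16/5, 32/15, -128/21, 96/7, -128/9, …
ICs: h(0) = 0, h′(0) = 0, h′′(0) = 4, h′′′(0) = -16.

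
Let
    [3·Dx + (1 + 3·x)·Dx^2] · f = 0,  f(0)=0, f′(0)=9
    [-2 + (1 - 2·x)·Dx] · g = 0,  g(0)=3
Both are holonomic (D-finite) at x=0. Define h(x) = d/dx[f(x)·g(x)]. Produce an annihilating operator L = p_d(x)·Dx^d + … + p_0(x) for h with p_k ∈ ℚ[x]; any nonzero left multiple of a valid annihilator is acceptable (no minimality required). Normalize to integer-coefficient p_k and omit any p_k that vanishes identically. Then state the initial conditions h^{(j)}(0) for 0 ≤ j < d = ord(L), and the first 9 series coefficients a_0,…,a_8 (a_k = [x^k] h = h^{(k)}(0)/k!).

f: a_k = 0, 9, -27/2, 27, -243/4, 729/5, -729/2, 6561/7, -19683/8, …
g: a_k = 3, 6, 12, 24, 48, 96, 192, 384, 768, …
Product ⇒ symmetric product L₀, ord ≤ 2.
Differentiate: ansatz ord ≤ ord L₀ ⇒ L.
L = 24 + 30·x·Dx + (-1 - x + 6·x^2)·Dx^2  (order 2).
h: a_k = 27, 27, 324, 135, 5049/2, -2511/5, 92556/5, -585819/35, 19528209/140, …
ICs: h(0) = 27, h′(0) = 27.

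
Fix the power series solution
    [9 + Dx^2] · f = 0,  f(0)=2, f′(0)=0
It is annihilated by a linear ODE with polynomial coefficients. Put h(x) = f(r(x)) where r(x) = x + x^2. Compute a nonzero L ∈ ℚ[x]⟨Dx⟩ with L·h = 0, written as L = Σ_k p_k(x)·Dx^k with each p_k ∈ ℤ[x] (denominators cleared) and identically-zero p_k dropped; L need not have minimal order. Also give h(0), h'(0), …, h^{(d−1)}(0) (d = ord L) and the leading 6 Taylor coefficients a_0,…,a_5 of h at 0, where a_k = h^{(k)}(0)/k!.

L = (9 + 54·x + 108·x^2 + 72·x^3) - 2·Dx + (1 + 2·x)·Dx^2  (order 2).
h: a_k = 2, 0, -9, -18, -9/4, 27, …
ICs: h(0) = 2, h′(0) = 0.

f: a_k = 2, 0, -9, 0, 27/4, 0, …
Substitute x→r, Dx→(1/r')Dx; clear ⇒ L₀.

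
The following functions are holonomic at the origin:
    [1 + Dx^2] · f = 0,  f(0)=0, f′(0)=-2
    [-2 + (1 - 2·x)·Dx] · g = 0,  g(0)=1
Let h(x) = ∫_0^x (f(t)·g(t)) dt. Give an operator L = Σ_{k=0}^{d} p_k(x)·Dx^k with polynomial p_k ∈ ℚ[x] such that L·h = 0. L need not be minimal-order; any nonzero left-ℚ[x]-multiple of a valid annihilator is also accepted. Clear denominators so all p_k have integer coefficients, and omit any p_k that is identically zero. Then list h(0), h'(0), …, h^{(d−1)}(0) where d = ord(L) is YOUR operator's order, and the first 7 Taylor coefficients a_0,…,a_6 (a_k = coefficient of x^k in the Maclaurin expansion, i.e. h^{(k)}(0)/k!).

L = (-1 + 2·x)·Dx + 4·Dx^2 + (-1 + 2·x)·Dx^3  (order 3).
h: a_k = 0, 0, -1, -4/3, -23/12, -46/15, -1841/360, …
ICs: h(0) = 0, h′(0) = 0, h′′(0) = -2.

f: a_k = 0, -2, 0, 1/3, 0, -1/60, 0, …
g: a_k = 1, 2, 4, 8, 16, 32, 64, …
L₀ := L_f ⊗_s L_g (sym. prod.), ord ≤ 2.
h=∫h₀ ⇒ L = L₀·Dx.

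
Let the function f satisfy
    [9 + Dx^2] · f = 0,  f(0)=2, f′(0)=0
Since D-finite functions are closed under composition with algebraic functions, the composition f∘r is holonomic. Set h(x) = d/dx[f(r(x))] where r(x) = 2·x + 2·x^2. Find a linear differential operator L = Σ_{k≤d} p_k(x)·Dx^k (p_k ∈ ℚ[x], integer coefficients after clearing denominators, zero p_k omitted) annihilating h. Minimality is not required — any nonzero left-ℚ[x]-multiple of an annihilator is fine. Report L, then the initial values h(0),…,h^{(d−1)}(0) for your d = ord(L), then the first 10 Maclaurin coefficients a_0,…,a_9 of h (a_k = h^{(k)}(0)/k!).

L = (48 + 288·x + 864·x^2 + 1152·x^3 + 576·x^4) + (-6 - 12·x)·Dx + (1 + 4·x + 4·x^2)·Dx^2  (order 2).
h: a_k = 0, -72, -216, 288, 2160, 15552/5, -12096/5, -490752/35, -606528/35, 124416/35, …
ICs: h(0) = 0, h′(0) = -72.

f: a_k = 2, 0, -9, 0, 27/4, 0, -81/40, 0, 729/2240, 0, …
Substitute x→r, Dx→(1/r')Dx; clear ⇒ L₀.
Differentiate: ansatz ord ≤ ord L₀ ⇒ L.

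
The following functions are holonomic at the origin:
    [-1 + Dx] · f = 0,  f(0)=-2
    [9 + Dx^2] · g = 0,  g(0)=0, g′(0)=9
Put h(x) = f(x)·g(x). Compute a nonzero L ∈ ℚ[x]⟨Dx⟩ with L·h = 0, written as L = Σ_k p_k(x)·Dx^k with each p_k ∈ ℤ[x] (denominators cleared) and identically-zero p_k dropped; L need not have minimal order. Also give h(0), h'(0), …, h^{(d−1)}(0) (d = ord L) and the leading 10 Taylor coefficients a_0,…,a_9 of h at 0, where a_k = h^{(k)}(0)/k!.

L = 10 - 2·Dx + Dx^2  (order 2).
h: a_k = 0, -18, -18, 18, 24, 3/5, -39/5, -83/35, 4/5, 71/140, …
ICs: h(0) = 0, h′(0) = -18.

f: a_k = -2, -2, -1, -1/3, -1/12, -1/60, -1/360, -1/2520, -1/20160, -1/181440, …
g: a_k = 0, 9, 0, -27/2, 0, 243/40, 0, -729/560, 0, 729/4480, …
Sym-product of L_f,L_g gives L₀ (≤ ord 2).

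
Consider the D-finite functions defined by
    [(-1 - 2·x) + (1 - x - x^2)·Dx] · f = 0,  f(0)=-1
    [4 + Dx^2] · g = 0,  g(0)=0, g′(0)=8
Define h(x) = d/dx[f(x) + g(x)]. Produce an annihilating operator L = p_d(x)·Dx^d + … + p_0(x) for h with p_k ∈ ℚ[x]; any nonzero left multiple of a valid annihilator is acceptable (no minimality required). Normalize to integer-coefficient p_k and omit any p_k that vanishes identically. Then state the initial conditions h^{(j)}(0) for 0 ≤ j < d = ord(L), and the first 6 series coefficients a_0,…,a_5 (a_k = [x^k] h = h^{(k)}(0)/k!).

f: a_k = -1, -1, -2, -3, -5, -8, …
g: a_k = 0, 8, 0, -16/3, 0, 16/15, …
f+g: L₀ = lclm(L_f,L_g), ord ≤ 1+2.
Derive L from L₀ (diff closure).
L = (272 + 704·x + 880·x^2 + 400·x^3 + 320·x^4 + 144·x^5 + 48·x^6) + (-44 - 52·x + 108·x^2 + 80·x^3 + 40·x^4 + 72·x^5 + 56·x^6 + 16·x^7)·Dx + (68 + 176·x + 220·x^2 + 100·x^3 + 80·x^4 + 36·x^5 + 12·x^6)·Dx^2 + (-11 - 13·x + 27·x^2 + 20·x^3 + 10·x^4 + 18·x^5 + 14·x^6 + 4·x^7)·Dx^3  (order 3).
h: a_k = 7, -4, -25, -20, -104/3, -78, …
ICs: h(0) = 7, h′(0) = -4, h′′(0) = -50.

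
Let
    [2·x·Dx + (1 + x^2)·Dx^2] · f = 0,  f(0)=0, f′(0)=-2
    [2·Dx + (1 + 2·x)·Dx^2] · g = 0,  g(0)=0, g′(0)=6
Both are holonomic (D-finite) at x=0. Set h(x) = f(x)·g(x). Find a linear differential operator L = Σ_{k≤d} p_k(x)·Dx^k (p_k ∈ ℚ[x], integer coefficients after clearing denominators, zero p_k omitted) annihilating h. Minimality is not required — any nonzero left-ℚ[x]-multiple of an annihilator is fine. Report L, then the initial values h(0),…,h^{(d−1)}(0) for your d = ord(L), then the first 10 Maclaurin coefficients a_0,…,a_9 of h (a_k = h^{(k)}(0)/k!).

f: a_k = 0, -2, 0, 2/3, 0, -2/5, 0, 2/7, 0, -2/9, …
g: a_k = 0, 6, -6, 8, -12, 96/5, -32, 384/7, -96, 512/3, …
L₀ := L_f ⊗_s L_g (sym. prod.), ord ≤ 4.
L = (24 + 80·x + 88·x^2 + 240·x^3 + 240·x^4 + 208·x^5 + 16·x^7)·Dx + (12 + 80·x + 332·x^2 + 608·x^3 + 880·x^4 + 744·x^5 + 560·x^6 + 24·x^7 + 56·x^8)·Dx^2 + (12 + 52·x + 168·x^2 + 372·x^3 + 516·x^4 + 564·x^5 + 384·x^6 + 276·x^7 + 24·x^8 + 32·x^9)·Dx^3 + (2 + 12·x + 34·x^2 + 64·x^3 + 87·x^4 + 96·x^5 + 84·x^6 + 48·x^7 + 33·x^8 + 4·x^9 + 4·x^10)·Dx^4  (order 4).
h: a_k = 0, 0, -12, 12, -12, 20, -532/15, 292/5, -492/5, 18244/105, …
ICs: h(0) = 0, h′(0) = 0, h′′(0) = -24, h′′′(0) = 72.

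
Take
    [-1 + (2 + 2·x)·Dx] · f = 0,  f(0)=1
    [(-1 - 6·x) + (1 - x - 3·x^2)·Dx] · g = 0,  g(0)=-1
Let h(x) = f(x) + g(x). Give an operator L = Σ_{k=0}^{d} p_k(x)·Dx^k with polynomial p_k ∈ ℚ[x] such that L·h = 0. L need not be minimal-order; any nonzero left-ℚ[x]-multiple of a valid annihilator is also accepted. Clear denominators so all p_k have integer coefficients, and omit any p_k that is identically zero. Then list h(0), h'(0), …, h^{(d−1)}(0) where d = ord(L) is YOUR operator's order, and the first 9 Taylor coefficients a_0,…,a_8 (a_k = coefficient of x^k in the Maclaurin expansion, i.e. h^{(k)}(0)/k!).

f: a_k = 1, 1/2, -1/8, 1/16, -5/128, 7/256, -21/1024, 33/2048, -429/32768, …
g: a_k = -1, -1, -4, -7, -19, -40, -97, -217, -508, …
Weyl lclm of L_f,L_g ⇒ L₀ (ord ≤ 2).
L = (17 + 57·x + 135·x^2 + 90·x^3) + (-33 - 134·x - 387·x^2 - 510·x^3 - 225·x^4)·Dx + (2 + 30·x + 22·x^2 - 126·x^3 - 210·x^4 - 90·x^5)·Dx^2  (order 2).
h: a_k = 0, -1/2, -33/8, -111/16, -2437/128, -10233/256, -99349/1024, -444383/2048, -16646573/32768, …
ICs: h(0) = 0, h′(0) = -1/2.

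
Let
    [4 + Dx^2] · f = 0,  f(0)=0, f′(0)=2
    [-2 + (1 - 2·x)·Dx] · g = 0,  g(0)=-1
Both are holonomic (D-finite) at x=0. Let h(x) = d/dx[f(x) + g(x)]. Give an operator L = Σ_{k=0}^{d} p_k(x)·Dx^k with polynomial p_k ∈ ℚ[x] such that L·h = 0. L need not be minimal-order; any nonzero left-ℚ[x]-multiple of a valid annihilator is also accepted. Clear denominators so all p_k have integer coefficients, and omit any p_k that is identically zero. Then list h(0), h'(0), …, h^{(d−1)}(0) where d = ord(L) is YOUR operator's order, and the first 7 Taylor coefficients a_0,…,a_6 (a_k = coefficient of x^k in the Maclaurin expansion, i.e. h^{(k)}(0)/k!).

L = (208 - 64·x + 64·x^2) + (-28 + 72·x - 48·x^2 + 32·x^3)·Dx + (52 - 16·x + 16·x^2)·Dx^2 + (-7 + 18·x - 12·x^2 + 8·x^3)·Dx^3  (order 3).
h: a_k = 0, -8, -28, -64, -476/3, -384, -40328/45, …
ICs: h(0) = 0, h′(0) = -8, h′′(0) = -56.

f: a_k = 0, 2, 0, -4/3, 0, 4/15, 0, …
g: a_k = -1, -2, -4, -8, -16, -32, -64, …
h₀=f+g: left-lcm gives L₀, ord ≤ 3.
h=h₀': d/dx-closure on L₀ ⇒ L.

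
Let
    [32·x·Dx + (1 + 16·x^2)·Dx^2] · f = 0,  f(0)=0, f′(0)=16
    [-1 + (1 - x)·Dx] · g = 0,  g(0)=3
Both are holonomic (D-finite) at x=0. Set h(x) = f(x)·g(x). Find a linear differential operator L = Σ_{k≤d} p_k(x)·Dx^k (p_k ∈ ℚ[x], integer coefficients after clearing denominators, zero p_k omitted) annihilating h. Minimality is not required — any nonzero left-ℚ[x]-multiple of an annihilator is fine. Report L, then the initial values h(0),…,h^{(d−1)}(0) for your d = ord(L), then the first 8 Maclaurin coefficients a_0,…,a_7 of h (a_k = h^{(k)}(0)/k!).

L = 32·x + (2 - 32·x + 64·x^2)·Dx + (-1 + x - 16·x^2 + 16·x^3)·Dx^2  (order 2).
h: a_k = 0, 48, 48, -208, -208, 11248/5, 11248/5, -904304/35, …
ICs: h(0) = 0, h′(0) = 48.

f: a_k = 0, 16, 0, -256/3, 0, 4096/5, 0, -65536/7, …
g: a_k = 3, 3, 3, 3, 3, 3, 3, 3, …
L₀ := L_f ⊗_s L_g (sym. prod.), ord ≤ 2.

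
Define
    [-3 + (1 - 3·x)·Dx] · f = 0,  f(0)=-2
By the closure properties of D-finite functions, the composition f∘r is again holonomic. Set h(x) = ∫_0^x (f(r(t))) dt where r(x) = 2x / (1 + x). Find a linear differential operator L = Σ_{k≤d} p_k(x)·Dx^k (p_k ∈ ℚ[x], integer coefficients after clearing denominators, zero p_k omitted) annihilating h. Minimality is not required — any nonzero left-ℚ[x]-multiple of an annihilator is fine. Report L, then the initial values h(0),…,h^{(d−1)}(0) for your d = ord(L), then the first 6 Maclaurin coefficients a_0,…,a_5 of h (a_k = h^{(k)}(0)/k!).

L = 6·Dx + (-1 + 4·x + 5·x^2)·Dx^2  (order 2).
h: a_k = 0, -2, -6, -20, -75, -300, …
ICs: h(0) = 0, h′(0) = -2.

f: a_k = -2, -6, -18, -54, -162, -486, …
Substitute x→r, Dx→(1/r')Dx; clear ⇒ L₀.
∫: right-multiply L₀ by Dx.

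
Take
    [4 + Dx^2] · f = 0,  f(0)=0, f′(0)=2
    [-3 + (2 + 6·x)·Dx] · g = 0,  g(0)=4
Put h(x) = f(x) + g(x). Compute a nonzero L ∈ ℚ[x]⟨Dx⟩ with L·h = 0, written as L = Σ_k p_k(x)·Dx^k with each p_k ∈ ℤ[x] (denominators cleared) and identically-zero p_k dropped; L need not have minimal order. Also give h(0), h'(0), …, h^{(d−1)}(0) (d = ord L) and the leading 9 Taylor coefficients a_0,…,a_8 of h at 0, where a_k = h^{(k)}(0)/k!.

L = (-516 - 1152·x - 1728·x^2) + (56 + 936·x + 3456·x^2 + 3456·x^3)·Dx + (-129 - 288·x - 432·x^2)·Dx^2 + (14 + 234·x + 864·x^2 + 864·x^3)·Dx^3  (order 3).
h: a_k = 4, 8, -9/2, 65/12, -405/32, 25771/960, -15309/256, 22729769/161280, -2814669/8192, …
ICs: h(0) = 4, h′(0) = 8, h′′(0) = -9.

f: a_k = 0, 2, 0, -4/3, 0, 4/15, 0, -8/315, 0, …
g: a_k = 4, 6, -9/2, 27/4, -405/32, 1701/64, -15309/256, 72171/512, -2814669/8192, …
Sum ⇒ L₀ = lclm(L_f,L_g) in ℚ(x)⟨Dx⟩.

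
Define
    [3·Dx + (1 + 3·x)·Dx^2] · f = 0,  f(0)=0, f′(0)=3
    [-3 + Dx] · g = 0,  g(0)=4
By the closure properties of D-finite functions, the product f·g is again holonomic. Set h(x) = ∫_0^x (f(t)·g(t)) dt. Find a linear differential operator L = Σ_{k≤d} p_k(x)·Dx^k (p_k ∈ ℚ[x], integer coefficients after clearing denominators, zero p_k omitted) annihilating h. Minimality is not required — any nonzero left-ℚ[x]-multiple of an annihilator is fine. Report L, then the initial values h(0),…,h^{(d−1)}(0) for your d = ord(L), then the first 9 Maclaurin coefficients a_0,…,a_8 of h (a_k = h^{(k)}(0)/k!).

f: a_k = 0, 3, -9/2, 9, -81/4, 243/5, -243/2, 2187/7, -6561/8, …
g: a_k = 4, 12, 18, 18, 27/2, 81/10, 81/20, 243/140, 729/1120, …
h₀=f·g: eliminate ⇒ L₀, order ≤ 2·1.
h=∫h₀ ⇒ L = L₀·Dx.
L = 27·x·Dx + (-3 - 18·x)·Dx^2 + (1 + 3·x)·Dx^3  (order 3).
h: a_k = 0, 0, 6, 6, 9, 0, 243/20, -81/4, 5589/112, …
ICs: h(0) = 0, h′(0) = 0, h′′(0) = 12.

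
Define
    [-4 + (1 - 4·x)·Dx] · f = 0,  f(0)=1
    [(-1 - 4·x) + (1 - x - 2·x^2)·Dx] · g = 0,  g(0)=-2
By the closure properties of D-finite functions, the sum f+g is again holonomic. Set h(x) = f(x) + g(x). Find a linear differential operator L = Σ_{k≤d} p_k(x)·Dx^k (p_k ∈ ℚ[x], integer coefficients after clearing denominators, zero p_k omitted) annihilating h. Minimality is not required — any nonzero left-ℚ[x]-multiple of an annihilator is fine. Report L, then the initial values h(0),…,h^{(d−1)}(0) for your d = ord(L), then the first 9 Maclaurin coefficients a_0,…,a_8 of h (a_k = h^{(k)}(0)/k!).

L = (-8 - 144·x + 96·x^2 - 128·x^3) + (26 - 28·x - 120·x^2 + 128·x^3 - 256·x^4)·Dx + (-3 + 19·x - 34·x^2 + 24·x^3 + 16·x^4 - 64·x^5)·Dx^2  (order 2).
h: a_k = -1, 2, 10, 54, 234, 982, 4010, 16214, 65194, …
ICs: h(0) = -1, h′(0) = 2.

f: a_k = 1, 4, 16, 64, 256, 1024, 4096, 16384, 65536, …
g: a_k = -2, -2, -6, -10, -22, -42, -86, -170, -342, …
Sum ⇒ L₀ = lclm(L_f,L_g) in ℚ(x)⟨Dx⟩.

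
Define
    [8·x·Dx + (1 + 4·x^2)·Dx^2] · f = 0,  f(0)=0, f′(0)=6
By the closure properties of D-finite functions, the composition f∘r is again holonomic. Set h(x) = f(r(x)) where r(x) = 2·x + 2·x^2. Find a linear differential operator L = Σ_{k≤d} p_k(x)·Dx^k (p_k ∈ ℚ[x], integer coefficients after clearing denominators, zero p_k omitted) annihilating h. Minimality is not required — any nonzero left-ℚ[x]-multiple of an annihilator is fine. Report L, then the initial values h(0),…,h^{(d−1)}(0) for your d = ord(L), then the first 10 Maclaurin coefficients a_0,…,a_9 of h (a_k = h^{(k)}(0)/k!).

f: a_k = 0, 6, 0, -8, 0, 96/5, 0, -384/7, 0, 512/3, …
f∘r: x↦r, Dx↦Dx/r' in L_f ⇒ L₀.
L = (-2 + 32·x + 128·x^2 + 192·x^3 + 96·x^4)·Dx + (1 + 2·x + 16·x^2 + 64·x^3 + 80·x^4 + 32·x^5)·Dx^2  (order 2).
h: a_k = 0, 12, 12, -64, -192, 2112/5, 3008, -6144/7, -43008, -171008/3, …
ICs: h(0) = 0, h′(0) = 12.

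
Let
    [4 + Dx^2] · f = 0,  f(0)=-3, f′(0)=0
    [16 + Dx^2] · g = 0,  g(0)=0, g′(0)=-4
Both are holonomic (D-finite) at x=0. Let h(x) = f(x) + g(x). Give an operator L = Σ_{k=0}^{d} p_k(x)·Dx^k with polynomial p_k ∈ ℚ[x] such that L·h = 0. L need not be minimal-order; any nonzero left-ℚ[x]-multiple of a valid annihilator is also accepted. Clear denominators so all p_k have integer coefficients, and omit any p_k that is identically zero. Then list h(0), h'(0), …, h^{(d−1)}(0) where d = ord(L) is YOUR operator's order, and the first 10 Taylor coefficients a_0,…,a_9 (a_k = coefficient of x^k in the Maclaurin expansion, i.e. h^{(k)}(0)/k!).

f: a_k = -3, 0, 6, 0, -2, 0, 4/15, 0, -2/105, 0, …
g: a_k = 0, -4, 0, 32/3, 0, -128/15, 0, 1024/315, 0, -2048/2835, …
f+g: L₀ = lclm(L_f,L_g), ord ≤ 2+2.
L = 64 + 20·Dx^2 + Dx^4  (order 4).
h: a_k = -3, -4, 6, 32/3, -2, -128/15, 4/15, 1024/315, -2/105, -2048/2835, …
ICs: h(0) = -3, h′(0) = -4, h′′(0) = 12, h′′′(0) = 64.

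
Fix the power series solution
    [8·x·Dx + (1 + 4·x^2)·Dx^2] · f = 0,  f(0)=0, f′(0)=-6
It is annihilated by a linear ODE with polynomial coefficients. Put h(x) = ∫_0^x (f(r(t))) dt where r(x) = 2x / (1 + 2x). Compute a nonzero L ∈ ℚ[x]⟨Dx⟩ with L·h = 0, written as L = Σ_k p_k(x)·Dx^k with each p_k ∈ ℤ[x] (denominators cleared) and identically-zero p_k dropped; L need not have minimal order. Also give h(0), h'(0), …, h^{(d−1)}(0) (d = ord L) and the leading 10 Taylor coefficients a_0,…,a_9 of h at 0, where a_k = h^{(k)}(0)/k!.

f: a_k = 0, -6, 0, 8, 0, -96/5, 0, 384/7, 0, -512/3, …
h₀=f(r): pull back L_f along r ⇒ L₀.
∫: right-multiply L₀ by Dx.
L = (4 + 40·x)·Dx^2 + (1 + 4·x + 20·x^2)·Dx^3  (order 3).
h: a_k = 0, 0, -6, 8, 4, -288/5, 608/5, 1408/7, -13344/7, 3584, …
ICs: h(0) = 0, h′(0) = 0, h′′(0) = -12.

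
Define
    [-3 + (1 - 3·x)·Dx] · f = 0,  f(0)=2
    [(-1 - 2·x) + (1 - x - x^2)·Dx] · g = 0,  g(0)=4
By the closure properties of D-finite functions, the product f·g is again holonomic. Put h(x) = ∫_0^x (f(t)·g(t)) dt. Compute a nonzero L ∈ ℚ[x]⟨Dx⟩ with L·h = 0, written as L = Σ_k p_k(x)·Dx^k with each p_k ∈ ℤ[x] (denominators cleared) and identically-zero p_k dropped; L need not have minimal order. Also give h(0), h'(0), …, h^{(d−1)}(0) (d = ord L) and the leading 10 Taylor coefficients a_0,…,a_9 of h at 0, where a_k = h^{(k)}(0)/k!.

L = (-4 + 4·x + 9·x^2)·Dx + (1 - 4·x + 2·x^2 + 3·x^3)·Dx^2  (order 2).
h: a_k = 0, 8, 16, 112/3, 90, 224, 1712/3, 10376/7, 3912, 94160/9, …
ICs: h(0) = 0, h′(0) = 8.

f: a_k = 2, 6, 18, 54, 162, 486, 1458, 4374, 13122, 39366, …
g: a_k = 4, 4, 8, 12, 20, 32, 52, 84, 136, 220, …
Product ⇒ symmetric product L₀, ord ≤ 1.
h=∫₀ˣh₀: take L = L₀·Dx.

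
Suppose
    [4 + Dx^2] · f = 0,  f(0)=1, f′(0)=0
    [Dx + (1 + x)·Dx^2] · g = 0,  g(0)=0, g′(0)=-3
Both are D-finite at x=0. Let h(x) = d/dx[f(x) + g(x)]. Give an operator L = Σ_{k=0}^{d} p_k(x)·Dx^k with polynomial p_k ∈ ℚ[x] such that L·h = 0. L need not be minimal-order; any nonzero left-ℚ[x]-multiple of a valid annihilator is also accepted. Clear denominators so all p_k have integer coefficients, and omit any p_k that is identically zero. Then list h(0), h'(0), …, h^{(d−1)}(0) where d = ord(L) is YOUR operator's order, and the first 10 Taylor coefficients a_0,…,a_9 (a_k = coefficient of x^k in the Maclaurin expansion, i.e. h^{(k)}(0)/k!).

f: a_k = 1, 0, -2, 0, 2/3, 0, -4/45, 0, 2/315, 0, …
g: a_k = 0, -3, 3/2, -1, 3/4, -3/5, 1/2, -3/7, 3/8, -1/3, …
Weyl lclm of L_f,L_g ⇒ L₀ (ord ≤ 4).
h₀' ⇒ L via d/dx closure of L₀.
L = (20 + 16·x + 8·x^2) + (12 + 28·x + 24·x^2 + 8·x^3)·Dx + (5 + 4·x + 2·x^2)·Dx^2 + (3 + 7·x + 6·x^2 + 2·x^3)·Dx^3  (order 3).
h: a_k = -3, -1, -3, 17/3, -3, 37/15, -3, 961/315, -3, 8497/2835, …
ICs: h(0) = -3, h′(0) = -1, h′′(0) = -6.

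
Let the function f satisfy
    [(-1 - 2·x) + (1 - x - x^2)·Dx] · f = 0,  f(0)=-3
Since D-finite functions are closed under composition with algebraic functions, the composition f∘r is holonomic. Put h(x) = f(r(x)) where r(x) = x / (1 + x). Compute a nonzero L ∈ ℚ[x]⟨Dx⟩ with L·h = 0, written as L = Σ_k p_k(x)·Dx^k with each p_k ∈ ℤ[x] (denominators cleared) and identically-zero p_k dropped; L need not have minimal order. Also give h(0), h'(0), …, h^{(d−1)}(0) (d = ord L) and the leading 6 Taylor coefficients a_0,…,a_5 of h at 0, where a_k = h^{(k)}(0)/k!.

f: a_k = -3, -3, -6, -9, -15, -24, …
L₀ from L_f via x↦r, Dx↦r'^{-1}Dx.
L = (1 + 3·x) + (-1 - 2·x + x^3)·Dx  (order 1).
h: a_k = -3, -3, -3, 0, -3, 3, …
ICs: h(0) = -3.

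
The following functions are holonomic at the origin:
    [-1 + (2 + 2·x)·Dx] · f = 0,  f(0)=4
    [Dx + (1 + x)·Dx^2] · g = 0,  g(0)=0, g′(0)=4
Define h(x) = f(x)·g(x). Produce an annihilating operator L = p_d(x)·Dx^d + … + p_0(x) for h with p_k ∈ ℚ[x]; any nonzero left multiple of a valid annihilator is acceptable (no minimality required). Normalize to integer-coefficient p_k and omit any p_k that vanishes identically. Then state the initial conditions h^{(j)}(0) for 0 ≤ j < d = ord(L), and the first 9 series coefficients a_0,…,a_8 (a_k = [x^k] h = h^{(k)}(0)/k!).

L = 1 + (4 + 8·x + 4·x^2)·Dx^2  (order 2).
h: a_k = 0, 16, 0, -2/3, 2/3, -71/120, 31/60, -3043/6720, 2689/6720, …
ICs: h(0) = 0, h′(0) = 16.

f: a_k = 4, 2, -1/2, 1/4, -5/32, 7/64, -21/256, 33/512, -429/8192, …
g: a_k = 0, 4, -2, 4/3, -1, 4/5, -2/3, 4/7, -1/2, …
Product ⇒ symmetric product L₀, ord ≤ 2.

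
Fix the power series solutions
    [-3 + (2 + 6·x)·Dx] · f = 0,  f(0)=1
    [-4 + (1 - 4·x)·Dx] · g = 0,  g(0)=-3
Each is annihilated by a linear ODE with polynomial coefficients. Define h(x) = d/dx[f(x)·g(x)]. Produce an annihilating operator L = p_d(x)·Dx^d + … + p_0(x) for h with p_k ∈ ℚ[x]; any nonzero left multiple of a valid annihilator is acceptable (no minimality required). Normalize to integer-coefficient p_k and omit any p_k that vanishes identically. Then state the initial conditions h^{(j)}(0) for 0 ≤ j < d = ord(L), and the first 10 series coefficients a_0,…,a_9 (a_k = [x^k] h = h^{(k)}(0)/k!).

L = (167 + 792·x + 432·x^2) + (-22 - 2·x + 288·x^2 + 288·x^3)·Dx  (order 1).
h: a_k = -33/2, -501/4, -12267/16, -129633/32, -5210835/256, -49886235/512, -932725311/2048, -8519330265/4096, -613771759395/65536, -5453595750615/131072, …
ICs: h(0) = -33/2.

f: a_k = 1, 3/2, -9/8, 27/16, -405/128, 1701/256, -15309/1024, 72171/2048, -2814669/32768, 14073345/65536, …
g: a_k = -3, -12, -48, -192, -768, -3072, -12288, -49152, -196608, -786432, …
f·g: L₀ = L_f ⊗_s L_g, ord ≤ 1·1.
h=h₀': d/dx-closure on L₀ ⇒ L.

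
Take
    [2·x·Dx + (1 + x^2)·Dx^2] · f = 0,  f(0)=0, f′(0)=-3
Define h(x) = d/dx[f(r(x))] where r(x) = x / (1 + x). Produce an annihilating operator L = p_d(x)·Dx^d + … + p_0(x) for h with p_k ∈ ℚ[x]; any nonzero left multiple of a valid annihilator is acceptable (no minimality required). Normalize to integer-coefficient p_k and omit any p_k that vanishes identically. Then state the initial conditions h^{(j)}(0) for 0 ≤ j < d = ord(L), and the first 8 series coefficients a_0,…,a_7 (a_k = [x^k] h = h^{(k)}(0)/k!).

f: a_k = 0, -3, 0, 1, 0, -3/5, 0, 3/7, …
L₀ from L_f via x↦r, Dx↦r'^{-1}Dx.
h₀' ⇒ L via d/dx closure of L₀.
L = (2 + 4·x) + (1 + 2·x + 2·x^2)·Dx  (order 1).
h: a_k = -3, 6, -6, 0, 12, -24, 24, 0, …
ICs: h(0) = -3.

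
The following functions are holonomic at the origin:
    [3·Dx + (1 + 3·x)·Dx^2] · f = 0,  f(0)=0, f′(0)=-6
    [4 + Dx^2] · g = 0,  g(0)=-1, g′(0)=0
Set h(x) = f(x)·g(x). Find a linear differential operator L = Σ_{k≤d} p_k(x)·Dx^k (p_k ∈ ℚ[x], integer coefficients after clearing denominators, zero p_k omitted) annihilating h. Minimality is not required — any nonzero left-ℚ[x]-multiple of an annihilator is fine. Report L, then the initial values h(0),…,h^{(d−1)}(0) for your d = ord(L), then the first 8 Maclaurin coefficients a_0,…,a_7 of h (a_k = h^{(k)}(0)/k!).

L = (-1112 - 1248·x + 7344·x^2 + 27648·x^3 + 20736·x^4) + (-48 + 2160·x + 10368·x^2 + 10368·x^3)·Dx + (-250 + 240·x + 4968·x^2 + 13824·x^3 + 10368·x^4)·Dx^2 + (-12 + 540·x + 2592·x^2 + 2592·x^3)·Dx^3 + (7 + 138·x + 783·x^2 + 1728·x^3 + 1296·x^4)·Dx^4  (order 4).
h: a_k = 0, 6, -9, 6, -45/2, 326/5, -168, 46402/105, …
ICs: h(0) = 0, h′(0) = 6, h′′(0) = -18, h′′′(0) = 36.

f: a_k = 0, -6, 9, -18, 81/2, -486/5, 243, -4374/7, …
g: a_k = -1, 0, 2, 0, -2/3, 0, 4/45, 0, …
L₀ := L_f ⊗_s L_g (sym. prod.), ord ≤ 4.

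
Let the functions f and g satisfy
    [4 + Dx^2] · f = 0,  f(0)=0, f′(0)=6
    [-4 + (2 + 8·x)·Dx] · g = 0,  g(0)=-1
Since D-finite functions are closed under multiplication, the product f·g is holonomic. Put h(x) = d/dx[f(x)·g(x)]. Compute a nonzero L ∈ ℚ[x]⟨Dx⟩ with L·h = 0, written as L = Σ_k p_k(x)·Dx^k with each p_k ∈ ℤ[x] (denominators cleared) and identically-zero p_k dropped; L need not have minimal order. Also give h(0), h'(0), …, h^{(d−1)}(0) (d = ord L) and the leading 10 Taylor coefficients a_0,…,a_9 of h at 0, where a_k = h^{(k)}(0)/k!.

f: a_k = 0, 6, 0, -4, 0, 4/5, 0, -8/105, 0, 4/945, …
g: a_k = -1, -2, 2, -4, 10, -28, 84, -264, 858, -2860, …
Sym-product of L_f,L_g gives L₀ (≤ ord 2).
h₀' ⇒ L via d/dx closure of L₀.
L = (8 + 96·x + 256·x^2 + 256·x^3 + 256·x^4) + (2 - 48·x^2 - 64·x^3)·Dx + (1 + 10·x + 36·x^2 + 64·x^3 + 64·x^4)·Dx^2  (order 2).
h: a_k = -6, -24, 48, -64, 256, -4608/5, 48896/15, -247808/21, 4554752/105, -4354048/27, …
ICs: h(0) = -6, h′(0) = -24.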